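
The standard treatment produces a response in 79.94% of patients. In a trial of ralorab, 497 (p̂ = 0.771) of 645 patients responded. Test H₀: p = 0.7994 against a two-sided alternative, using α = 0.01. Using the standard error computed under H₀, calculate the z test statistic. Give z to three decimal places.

z = -1.830

p̂ = 497/645 = 0.77054.
SE = √(p₀(1−p₀)/n) = √(0.16036/645) = 0.01577.
z = (0.77054 − 0.7994)/0.01577 = -0.02886/0.01577 = -1.830.
p-value = 2·P(Z > 1.830) ≈ 0.0672, so at α = 0.01 we fail to reject H₀.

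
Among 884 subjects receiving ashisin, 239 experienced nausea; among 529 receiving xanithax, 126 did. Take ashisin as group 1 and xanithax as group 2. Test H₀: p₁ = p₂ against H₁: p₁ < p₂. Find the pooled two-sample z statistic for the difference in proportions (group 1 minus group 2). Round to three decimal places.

z = 1.337

p̂₁ = 239/884 ≈ 0.27036, p̂₂ = 126/529 ≈ 0.23819.
Pooled p̂ = (239+126)/(884+529) = 365/1413 = 0.25832.
SE = √(p̂(1−p̂)(1/n₁+1/n₂)) = √(0.25832·0.74168·0.00302158) = √(0.000578901) = 0.02406.
z = (0.27036 − 0.23819)/0.02406 = 0.03217/0.02406 = 1.337.
p-value = P(Z < 1.337) ≈ 0.9094.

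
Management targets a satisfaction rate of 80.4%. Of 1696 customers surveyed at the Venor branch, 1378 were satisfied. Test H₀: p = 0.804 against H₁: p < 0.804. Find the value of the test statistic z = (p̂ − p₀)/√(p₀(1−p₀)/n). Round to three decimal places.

z = 0.882

p̂ = 1378/1696 ≈ 0.81250.
Standard error under H₀: √(0.804×0.196/1696) = 0.00964.
z = (0.81250 − 0.804)/0.00964 = 0.00850/0.00964 = 0.882.
p-value = P(Z < 0.882) ≈ 0.8111.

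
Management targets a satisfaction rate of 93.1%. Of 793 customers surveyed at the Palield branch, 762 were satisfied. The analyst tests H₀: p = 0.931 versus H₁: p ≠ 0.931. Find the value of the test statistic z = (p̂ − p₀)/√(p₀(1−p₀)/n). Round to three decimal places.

p̂ = 762/793 = 0.96091.
SE = √(p₀(1−p₀)/n) = √(0.064239/793) = 0.00900.
z = (0.96091 − 0.931)/0.00900 = 0.02991/0.00900 = 3.323.

z = 3.323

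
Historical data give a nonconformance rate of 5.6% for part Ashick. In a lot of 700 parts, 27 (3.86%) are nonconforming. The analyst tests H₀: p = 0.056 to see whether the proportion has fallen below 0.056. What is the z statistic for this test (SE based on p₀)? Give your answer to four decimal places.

z = -2.0055

p̂ = 27/700 ≈ 0.0385714.
SE = √(p₀(1−p₀)/n) = √(0.052864/700) = 0.0086902.
z = (0.0385714 − 0.056)/0.0086902 = -0.0174286/0.0086902 = -2.0055.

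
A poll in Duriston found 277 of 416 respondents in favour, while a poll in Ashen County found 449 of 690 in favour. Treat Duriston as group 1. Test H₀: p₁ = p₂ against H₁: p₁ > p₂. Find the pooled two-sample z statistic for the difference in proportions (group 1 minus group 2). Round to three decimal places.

p̂₁ = 277/416 ≈ 0.66587, p̂₂ = 449/690 ≈ 0.65072.
Pooled p̂ = (277+449)/(416+690) = 726/1106 = 0.65642.
SE = √(0.225533 × 0.00385312) = 0.02948.
z = (0.66587 − 0.65072)/0.02948 = 0.01515/0.02948 = 0.514.
p-value = P(Z > 0.514) ≈ 0.3038.

z = 0.514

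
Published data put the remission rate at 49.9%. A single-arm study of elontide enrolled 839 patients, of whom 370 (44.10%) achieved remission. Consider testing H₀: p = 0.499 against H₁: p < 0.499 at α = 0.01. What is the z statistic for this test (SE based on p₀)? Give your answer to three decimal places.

p̂ = 370/839 ≈ 0.44100.
Standard error under H₀: √(0.499×0.501/839) = 0.01726.
z = (0.44100 − 0.499)/0.01726 = -0.05800/0.01726 = -3.360.
p-value = P(Z < -3.360) ≈ 0.0004. With α = 0.01, reject H₀.

z = -3.360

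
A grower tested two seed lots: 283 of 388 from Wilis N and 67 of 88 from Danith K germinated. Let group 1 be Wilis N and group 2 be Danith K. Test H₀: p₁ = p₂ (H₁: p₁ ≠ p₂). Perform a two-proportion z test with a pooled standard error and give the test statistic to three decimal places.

z = -0.614

p̂₁ = 283/388 = 0.72938, p̂₂ = 67/88 = 0.76136.
Pooled p̂ = (283+67)/(388+88) = 350/476 = 0.73529.
SE = √(0.194637 × 0.013941) = 0.05209.
z = (0.72938 − 0.76136)/0.05209 = -0.03198/0.05209 = -0.614.
Two-sided p-value ≈ 2·Φ(−0.614) = 0.5392.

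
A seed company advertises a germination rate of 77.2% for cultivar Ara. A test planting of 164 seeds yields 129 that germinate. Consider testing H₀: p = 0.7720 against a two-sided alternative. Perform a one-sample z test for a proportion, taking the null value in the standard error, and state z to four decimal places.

z = 0.4452

p̂ = 129/164 = 0.786585.
Under H₀, SE = √(0.772·0.228/164) = √(0.00107327) = 0.032761.
z = (0.786585 − 0.772)/0.032761 = 0.014585/0.032761 = 0.4452.
p-value = 2·P(Z > 0.445) ≈ 0.6562.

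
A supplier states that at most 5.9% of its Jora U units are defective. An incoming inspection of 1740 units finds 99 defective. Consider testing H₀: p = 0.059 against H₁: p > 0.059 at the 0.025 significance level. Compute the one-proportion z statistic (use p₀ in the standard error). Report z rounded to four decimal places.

p̂ = 99/1740 = 0.0568966.
Standard error under H₀: √(0.059×0.941/1740) = 0.0056487.
z = (0.0568966 − 0.059)/0.0056487 = -0.0021034/0.0056487 = -0.3724.
p-value = P(Z > -0.372) ≈ 0.6452. With α = 0.025, fail to reject H₀.

z = -0.3724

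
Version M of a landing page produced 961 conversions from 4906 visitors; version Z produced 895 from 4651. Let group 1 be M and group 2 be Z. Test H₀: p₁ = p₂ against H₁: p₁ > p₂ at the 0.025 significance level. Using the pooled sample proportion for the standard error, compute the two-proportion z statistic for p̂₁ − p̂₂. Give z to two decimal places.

z = 0.43

p̂₁ = 961/4906 = 0.1959, p̂₂ = 895/4651 = 0.1924.
Pooled p̂ = (961+895)/(4906+4651) = 1856/9557 = 0.1942.
SE = √(0.156488 × 0.00041884) = 0.0081.
z = (0.1959 − 0.1924)/0.0081 = 0.0035/0.0081 = 0.43.
p-value = P(Z > 0.426) ≈ 0.3350, so at α = 0.025 we fail to reject H₀.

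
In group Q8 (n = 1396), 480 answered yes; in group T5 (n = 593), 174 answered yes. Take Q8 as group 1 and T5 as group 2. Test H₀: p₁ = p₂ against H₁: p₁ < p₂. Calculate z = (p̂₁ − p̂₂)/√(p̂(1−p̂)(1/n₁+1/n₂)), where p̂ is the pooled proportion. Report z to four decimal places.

z = 2.1894

p̂₁ = 480/1396 ≈ 0.3438395, p̂₂ = 174/593 ≈ 0.2934233.
Pooled p̂ = (480+174)/(1396+593) = 654/1989 = 0.3288084.
SE = √(p̂(1−p̂)(1/n₁+1/n₂)) = √(0.3288084·0.6711916·0.00240267) = √(0.000530254) = 0.0230272.
z = (0.3438395 − 0.2934233)/0.0230272 = 0.0504162/0.0230272 = 2.1894.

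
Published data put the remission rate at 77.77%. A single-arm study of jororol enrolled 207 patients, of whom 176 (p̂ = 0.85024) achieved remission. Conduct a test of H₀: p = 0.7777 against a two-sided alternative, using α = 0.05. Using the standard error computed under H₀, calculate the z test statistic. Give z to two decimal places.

z = 2.51

p̂ = 176/207 ≈ 0.8502.
Standard error under H₀: √(0.7777×0.2223/207) = 0.0289.
z = (0.8502 − 0.7777)/0.0289 = 0.0725/0.0289 = 2.51.
p-value = 2·P(Z > 2.510) ≈ 0.0121. With α = 0.05, reject H₀.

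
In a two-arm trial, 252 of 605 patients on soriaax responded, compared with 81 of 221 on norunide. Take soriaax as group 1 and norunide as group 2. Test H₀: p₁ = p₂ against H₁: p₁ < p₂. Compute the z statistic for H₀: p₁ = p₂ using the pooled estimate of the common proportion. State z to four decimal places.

z = 1.2972

p̂₁ = 252/605 = 0.416529, p̂₂ = 81/221 = 0.366516.
Pooled p̂ = (252+81)/(605+221) = 333/826 = 0.403148.
SE = √(p̂(1−p̂)(1/n₁+1/n₂)) = √(0.403148·0.596852·0.00617778) = √(0.0014865) = 0.038555.
z = (0.416529 − 0.366516)/0.038555 = 0.050013/0.038555 = 1.2972.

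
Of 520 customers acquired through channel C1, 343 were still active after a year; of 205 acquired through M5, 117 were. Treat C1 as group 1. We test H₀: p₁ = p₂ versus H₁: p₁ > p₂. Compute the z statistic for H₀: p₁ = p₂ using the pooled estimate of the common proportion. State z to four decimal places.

z = 2.2380

p̂₁ = 343/520 ≈ 0.659615, p̂₂ = 117/205 ≈ 0.570732.
Pooled p̂ = (343+117)/(520+205) = 460/725 = 0.634483.
SE = √(p̂(1−p̂)(1/n₁+1/n₂)) = √(0.634483·0.365517·0.00680113) = √(0.00157728) = 0.039715.
z = (0.659615 − 0.570732)/0.039715 = 0.088883/0.039715 = 2.2380.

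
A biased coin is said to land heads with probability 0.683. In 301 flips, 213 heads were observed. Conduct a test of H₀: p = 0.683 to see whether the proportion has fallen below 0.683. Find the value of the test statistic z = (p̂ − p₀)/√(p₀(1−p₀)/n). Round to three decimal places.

p̂ = 213/301 = 0.70764.
Standard error under H₀: √(0.683×0.317/301) = 0.02682.
z = (0.70764 − 0.683)/0.02682 = 0.02464/0.02682 = 0.919.
p-value = P(Z < 0.919) ≈ 0.8209.

z = 0.919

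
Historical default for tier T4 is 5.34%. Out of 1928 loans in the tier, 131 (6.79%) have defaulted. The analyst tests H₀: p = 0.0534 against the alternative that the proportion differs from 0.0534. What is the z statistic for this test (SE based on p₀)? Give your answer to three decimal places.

p̂ = 131/1928 = 0.067946.
SE = √(p₀(1−p₀)/n) = √(0.050548/1928) = 0.005120.
z = (0.067946 − 0.0534)/0.005120 = 0.014546/0.005120 = 2.841.
Two-sided p-value ≈ 2·Φ(−2.841) = 0.0045.

z = 2.841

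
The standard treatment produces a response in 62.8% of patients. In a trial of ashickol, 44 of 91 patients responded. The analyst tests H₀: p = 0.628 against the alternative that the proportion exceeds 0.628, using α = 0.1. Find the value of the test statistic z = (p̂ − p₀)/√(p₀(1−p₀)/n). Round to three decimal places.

p̂ = 44/91 ≈ 0.483516.
Under H₀, SE = √(0.628·0.372/91) = √(0.00256721) = 0.050668.
z = (0.483516 − 0.628)/0.050668 = -0.144484/0.050668 = -2.852.
p-value = P(Z > -2.852) ≈ 0.9978; since p > α = 0.1, fail to reject H₀.

z = -2.852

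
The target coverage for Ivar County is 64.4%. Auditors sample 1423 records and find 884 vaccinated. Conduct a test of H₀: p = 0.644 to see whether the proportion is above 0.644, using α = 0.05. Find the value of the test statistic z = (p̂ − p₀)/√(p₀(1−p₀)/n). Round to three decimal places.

z = -1.794

p̂ = 884/1423 = 0.621223.
Under H₀, SE = √(0.644·0.356/1423) = √(0.000161113) = 0.012693.
z = (0.621223 − 0.644)/0.012693 = -0.022777/0.012693 = -1.794.
p-value = P(Z > -1.794) ≈ 0.9636. With α = 0.05, fail to reject H₀.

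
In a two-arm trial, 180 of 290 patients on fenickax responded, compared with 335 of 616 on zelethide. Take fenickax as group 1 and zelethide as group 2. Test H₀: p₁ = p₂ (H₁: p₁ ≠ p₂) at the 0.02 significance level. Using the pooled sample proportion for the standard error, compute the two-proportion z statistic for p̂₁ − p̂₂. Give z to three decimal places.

p̂₁ = 180/290 ≈ 0.62069, p̂₂ = 335/616 ≈ 0.54383.
Pooled p̂ = (180+335)/(290+616) = 515/906 = 0.56843.
SE = √(0.245317 × 0.00507165) = 0.03527.
z = (0.62069 − 0.54383)/0.03527 = 0.07686/0.03527 = 2.179.
Two-sided p-value ≈ 2·Φ(−2.179) = 0.0293, so at α = 0.02 we fail to reject H₀.

z = 2.179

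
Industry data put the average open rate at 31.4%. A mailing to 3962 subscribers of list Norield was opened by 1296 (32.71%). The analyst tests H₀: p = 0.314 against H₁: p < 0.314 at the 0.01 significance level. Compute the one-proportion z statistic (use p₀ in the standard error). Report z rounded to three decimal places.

z = 1.778

p̂ = 1296/3962 ≈ 0.327108.
SE = √(p₀(1−p₀)/n) = √(0.2154/3962) = 0.007373.
z = (0.327108 − 0.314)/0.007373 = 0.013108/0.007373 = 1.778.
p-value = P(Z < 1.778) ≈ 0.9623, so at α = 0.01 we fail to reject H₀.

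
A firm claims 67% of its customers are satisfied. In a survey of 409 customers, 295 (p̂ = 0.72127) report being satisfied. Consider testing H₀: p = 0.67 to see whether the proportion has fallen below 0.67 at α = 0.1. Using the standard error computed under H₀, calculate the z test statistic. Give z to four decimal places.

p̂ = 295/409 ≈ 0.7212714.
Standard error under H₀: √(0.67×0.33/409) = 0.0232505.
z = (0.7212714 − 0.67)/0.0232505 = 0.0512714/0.0232505 = 2.2052.
p-value = P(Z < 2.205) ≈ 0.9863; since p > α = 0.1, fail to reject H₀.

z = 2.2052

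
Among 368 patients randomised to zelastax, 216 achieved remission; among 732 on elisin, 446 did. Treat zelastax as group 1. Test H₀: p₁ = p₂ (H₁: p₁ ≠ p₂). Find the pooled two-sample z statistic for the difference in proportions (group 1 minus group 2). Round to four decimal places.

p̂₁ = 216/368 ≈ 0.586957, p̂₂ = 446/732 ≈ 0.609290.
Pooled p̂ = (216+446)/(368+732) = 662/1100 = 0.601818.
SE = √(p̂(1−p̂)(1/n₁+1/n₂)) = √(0.601818·0.398182·0.00408351) = √(0.000978544) = 0.031282.
z = (0.586957 − 0.609290)/0.031282 = -0.022333/0.031282 = -0.7139.
Two-sided p-value ≈ 2·Φ(−0.714) = 0.4753.

z = -0.7139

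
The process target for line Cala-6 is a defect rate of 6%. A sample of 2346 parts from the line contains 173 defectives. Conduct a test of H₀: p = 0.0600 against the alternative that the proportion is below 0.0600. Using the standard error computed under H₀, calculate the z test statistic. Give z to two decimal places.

z = 2.80

p̂ = 173/2346 ≈ 0.0737.
Under H₀, SE = √(0.06·0.94/2346) = √(2.40409e-05) = 0.0049.
z = (0.0737 − 0.06)/0.0049 = 0.0137/0.0049 = 2.80.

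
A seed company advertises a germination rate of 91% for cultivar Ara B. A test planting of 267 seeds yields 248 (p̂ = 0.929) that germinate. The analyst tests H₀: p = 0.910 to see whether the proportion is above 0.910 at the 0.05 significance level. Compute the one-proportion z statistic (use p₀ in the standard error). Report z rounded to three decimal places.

p̂ = 248/267 = 0.92884.
Under H₀, SE = √(0.91·0.09/267) = √(0.000306742) = 0.01751.
z = (0.92884 − 0.91)/0.01751 = 0.01884/0.01751 = 1.076.
p-value = P(Z > 1.076) ≈ 0.1410, so at α = 0.05 we fail to reject H₀.

z = 1.076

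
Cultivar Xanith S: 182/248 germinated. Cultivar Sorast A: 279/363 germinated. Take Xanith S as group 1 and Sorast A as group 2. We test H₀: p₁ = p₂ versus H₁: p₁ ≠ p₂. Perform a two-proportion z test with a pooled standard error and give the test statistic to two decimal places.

p̂₁ = 182/248 = 0.7339, p̂₂ = 279/363 = 0.7686.
Pooled p̂ = (182+279)/(248+363) = 461/611 = 0.7545.
SE = √(p̂(1−p̂)(1/n₁+1/n₂)) = √(0.7545·0.2455·0.00678708) = √(0.00125717) = 0.0355.
z = (0.7339 − 0.7686)/0.0355 = -0.0347/0.0355 = -0.98.

z = -0.98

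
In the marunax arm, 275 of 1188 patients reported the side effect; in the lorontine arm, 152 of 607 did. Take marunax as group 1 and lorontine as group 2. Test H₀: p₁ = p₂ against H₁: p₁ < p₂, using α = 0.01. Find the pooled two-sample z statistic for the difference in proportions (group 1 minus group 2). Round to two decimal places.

p̂₁ = 275/1188 ≈ 0.2315, p̂₂ = 152/607 ≈ 0.2504.
Pooled p̂ = (275+152)/(1188+607) = 427/1795 = 0.2379.
SE = √(p̂(1−p̂)(1/n₁+1/n₂)) = √(0.2379·0.7621·0.0024892) = √(0.000451278) = 0.0212.
z = (0.2315 − 0.2504)/0.0212 = -0.0189/0.0212 = -0.89.
p-value = P(Z < -0.891) ≈ 0.1864. With α = 0.01, fail to reject H₀.

z = -0.89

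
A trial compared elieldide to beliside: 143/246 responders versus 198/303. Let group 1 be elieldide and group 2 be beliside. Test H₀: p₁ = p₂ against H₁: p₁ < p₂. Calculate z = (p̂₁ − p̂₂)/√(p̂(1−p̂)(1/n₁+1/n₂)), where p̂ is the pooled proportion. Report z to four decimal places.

z = -1.7334

p̂₁ = 143/246 ≈ 0.5813008, p̂₂ = 198/303 ≈ 0.6534653.
Pooled p̂ = (143+198)/(246+303) = 341/549 = 0.6211293.
SE = √(0.235328 × 0.00736537) = 0.0416326.
z = (0.5813008 − 0.6534653)/0.0416326 = -0.0721645/0.0416326 = -1.7334.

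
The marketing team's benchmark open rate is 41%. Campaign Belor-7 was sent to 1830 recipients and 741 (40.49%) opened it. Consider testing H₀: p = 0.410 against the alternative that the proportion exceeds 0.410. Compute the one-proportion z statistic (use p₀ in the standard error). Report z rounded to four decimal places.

z = -0.4420

p̂ = 741/1830 = 0.404918.
SE = √(p₀(1−p₀)/n) = √(0.2419/1830) = 0.011497.
z = (0.404918 − 0.41)/0.011497 = -0.005082/0.011497 = -0.4420.
p-value = P(Z > -0.442) ≈ 0.6708.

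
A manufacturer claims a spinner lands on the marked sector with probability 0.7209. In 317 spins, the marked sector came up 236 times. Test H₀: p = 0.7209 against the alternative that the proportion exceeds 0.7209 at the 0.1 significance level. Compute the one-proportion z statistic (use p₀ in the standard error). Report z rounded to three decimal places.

z = 0.936

p̂ = 236/317 = 0.74448.
SE = √(p₀(1−p₀)/n) = √(0.2012/317) = 0.02519.
z = (0.74448 − 0.7209)/0.02519 = 0.02358/0.02519 = 0.936.
p-value = P(Z > 0.936) ≈ 0.1747; since p > α = 0.1, fail to reject H₀.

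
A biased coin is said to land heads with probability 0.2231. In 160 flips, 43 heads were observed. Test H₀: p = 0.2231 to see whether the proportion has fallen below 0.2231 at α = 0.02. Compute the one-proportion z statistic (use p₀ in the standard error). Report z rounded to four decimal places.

z = 1.3870

p̂ = 43/160 = 0.268750.
SE = √(p₀(1−p₀)/n) = √(0.17333/160) = 0.032913.
z = (0.268750 − 0.2231)/0.032913 = 0.045650/0.032913 = 1.3870.
p-value = P(Z < 1.387) ≈ 0.9173. With α = 0.02, fail to reject H₀.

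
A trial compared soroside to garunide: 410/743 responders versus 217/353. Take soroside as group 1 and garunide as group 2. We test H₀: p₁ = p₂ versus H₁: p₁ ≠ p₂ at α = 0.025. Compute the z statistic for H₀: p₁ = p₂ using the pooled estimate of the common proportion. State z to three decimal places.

z = -1.967

p̂₁ = 410/743 ≈ 0.55182, p̂₂ = 217/353 ≈ 0.61473.
Pooled p̂ = (410+217)/(743+353) = 627/1096 = 0.57208.
SE = √(0.244804 × 0.00417876) = 0.03198.
z = (0.55182 − 0.61473)/0.03198 = -0.06291/0.03198 = -1.967.
Two-sided p-value ≈ 2·Φ(−1.967) = 0.0492; since p > α = 0.025, fail to reject H₀.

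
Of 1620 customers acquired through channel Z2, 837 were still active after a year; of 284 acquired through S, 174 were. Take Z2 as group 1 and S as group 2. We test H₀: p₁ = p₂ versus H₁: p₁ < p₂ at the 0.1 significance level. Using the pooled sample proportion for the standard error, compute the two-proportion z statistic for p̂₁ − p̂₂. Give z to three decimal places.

z = -2.991

p̂₁ = 837/1620 = 0.51667, p̂₂ = 174/284 = 0.61268.
Pooled p̂ = (837+174)/(1620+284) = 1011/1904 = 0.53099.
SE = √(p̂(1−p̂)(1/n₁+1/n₂)) = √(0.53099·0.46901·0.00413841) = √(0.00103063) = 0.03210.
z = (0.51667 − 0.61268)/0.03210 = -0.09601/0.03210 = -2.991.
p-value = P(Z < -2.991) ≈ 0.0014; since p < α = 0.1, reject H₀.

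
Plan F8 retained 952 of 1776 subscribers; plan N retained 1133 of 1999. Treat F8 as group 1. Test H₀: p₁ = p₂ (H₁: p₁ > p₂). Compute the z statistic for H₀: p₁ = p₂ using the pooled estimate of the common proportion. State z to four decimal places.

p̂₁ = 952/1776 ≈ 0.5360360, p̂₂ = 1133/1999 ≈ 0.5667834.
Pooled p̂ = (952+1133)/(1776+1999) = 2085/3775 = 0.5523179.
SE = √(0.247263 × 0.00106331) = 0.0162147.
z = (0.5360360 − 0.5667834)/0.0162147 = -0.0307474/0.0162147 = -1.8963.
p-value = P(Z > -1.896) ≈ 0.9710.

z = -1.8963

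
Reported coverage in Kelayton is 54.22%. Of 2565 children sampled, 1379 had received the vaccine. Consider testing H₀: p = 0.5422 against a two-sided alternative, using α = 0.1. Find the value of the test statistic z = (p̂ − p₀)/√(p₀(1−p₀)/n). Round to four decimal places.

p̂ = 1379/2565 = 0.537622.
Under H₀, SE = √(0.5422·0.4578/2565) = √(9.67716e-05) = 0.009837.
z = (0.537622 − 0.5422)/0.009837 = -0.004578/0.009837 = -0.4654.
p-value = 2·P(Z > 0.465) ≈ 0.6417, so at α = 0.1 we fail to reject H₀.

z = -0.4654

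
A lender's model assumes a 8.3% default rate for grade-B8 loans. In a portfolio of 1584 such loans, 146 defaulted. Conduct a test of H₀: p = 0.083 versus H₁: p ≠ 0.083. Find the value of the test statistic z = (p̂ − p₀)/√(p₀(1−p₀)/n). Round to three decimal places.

z = 1.323

p̂ = 146/1584 ≈ 0.09217.
SE = √(p₀(1−p₀)/n) = √(0.076111/1584) = 0.00693.
z = (0.09217 − 0.083)/0.00693 = 0.00917/0.00693 = 1.323.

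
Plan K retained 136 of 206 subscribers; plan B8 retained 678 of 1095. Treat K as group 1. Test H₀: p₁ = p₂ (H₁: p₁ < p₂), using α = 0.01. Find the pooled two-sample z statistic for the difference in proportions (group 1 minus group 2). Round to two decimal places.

p̂₁ = 136/206 = 0.66019, p̂₂ = 678/1095 = 0.61918.
Pooled p̂ = (136+678)/(206+1095) = 814/1301 = 0.62567.
SE = √(0.234206 × 0.00576761) = 0.03675.
z = (0.66019 − 0.61918)/0.03675 = 0.04101/0.03675 = 1.12.
p-value = P(Z < 1.116) ≈ 0.8678, so at α = 0.01 we fail to reject H₀.

z = 1.12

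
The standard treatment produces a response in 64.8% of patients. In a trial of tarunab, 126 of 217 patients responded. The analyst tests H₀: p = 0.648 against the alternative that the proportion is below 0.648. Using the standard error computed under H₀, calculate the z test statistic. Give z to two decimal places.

z = -2.08

p̂ = 126/217 ≈ 0.5806.
Standard error under H₀: √(0.648×0.352/217) = 0.0324.
z = (0.5806 − 0.648)/0.0324 = -0.0674/0.0324 = -2.08.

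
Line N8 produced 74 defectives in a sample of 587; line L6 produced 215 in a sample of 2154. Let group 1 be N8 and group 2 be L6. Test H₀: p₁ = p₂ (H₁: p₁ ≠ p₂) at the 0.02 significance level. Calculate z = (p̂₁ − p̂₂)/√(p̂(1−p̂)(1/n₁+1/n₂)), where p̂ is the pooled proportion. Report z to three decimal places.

z = 1.836

p̂₁ = 74/587 = 0.12606, p̂₂ = 215/2154 = 0.09981.
Pooled p̂ = (74+215)/(587+2154) = 289/2741 = 0.10544.
SE = √(p̂(1−p̂)(1/n₁+1/n₂)) = √(0.10544·0.89456·0.00216783) = √(0.000204468) = 0.01430.
z = (0.12606 − 0.09981)/0.01430 = 0.02625/0.01430 = 1.836.
p-value = 2·P(Z > 1.836) ≈ 0.0664, so at α = 0.02 we fail to reject H₀.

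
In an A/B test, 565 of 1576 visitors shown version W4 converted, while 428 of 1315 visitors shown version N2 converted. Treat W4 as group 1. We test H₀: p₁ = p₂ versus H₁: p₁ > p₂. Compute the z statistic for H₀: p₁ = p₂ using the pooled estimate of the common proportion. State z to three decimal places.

p̂₁ = 565/1576 ≈ 0.358503, p̂₂ = 428/1315 ≈ 0.325475.
Pooled p̂ = (565+428)/(1576+1315) = 993/2891 = 0.343480.
SE = √(p̂(1−p̂)(1/n₁+1/n₂)) = √(0.343480·0.656520·0.00139497) = √(0.000314569) = 0.017736.
z = (0.358503 − 0.325475)/0.017736 = 0.033028/0.017736 = 1.862.
p-value = P(Z > 1.862) ≈ 0.0313.

z = 1.862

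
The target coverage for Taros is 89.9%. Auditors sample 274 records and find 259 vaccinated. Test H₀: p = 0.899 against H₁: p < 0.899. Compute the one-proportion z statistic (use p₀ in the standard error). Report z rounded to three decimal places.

p̂ = 259/274 = 0.945255.
SE = √(p₀(1−p₀)/n) = √(0.090799/274) = 0.018204.
z = (0.945255 − 0.899)/0.018204 = 0.046255/0.018204 = 2.541.
p-value = P(Z < 2.541) ≈ 0.9945.

z = 2.541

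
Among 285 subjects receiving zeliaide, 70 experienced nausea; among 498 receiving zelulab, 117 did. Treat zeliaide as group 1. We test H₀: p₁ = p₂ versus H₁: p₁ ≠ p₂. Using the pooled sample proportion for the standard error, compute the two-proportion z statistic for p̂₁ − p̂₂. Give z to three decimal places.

z = 0.337

p̂₁ = 70/285 = 0.24561, p̂₂ = 117/498 = 0.23494.
Pooled p̂ = (70+117)/(285+498) = 187/783 = 0.23883.
SE = √(0.181788 × 0.0055168) = 0.03167.
z = (0.24561 − 0.23494)/0.03167 = 0.01067/0.03167 = 0.337.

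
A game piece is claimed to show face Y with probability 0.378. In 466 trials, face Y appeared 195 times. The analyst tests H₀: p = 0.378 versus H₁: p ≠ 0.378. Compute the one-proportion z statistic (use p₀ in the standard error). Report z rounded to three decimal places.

z = 1.801

p̂ = 195/466 = 0.41845.
Standard error under H₀: √(0.378×0.622/466) = 0.02246.
z = (0.41845 − 0.378)/0.02246 = 0.04045/0.02246 = 1.801.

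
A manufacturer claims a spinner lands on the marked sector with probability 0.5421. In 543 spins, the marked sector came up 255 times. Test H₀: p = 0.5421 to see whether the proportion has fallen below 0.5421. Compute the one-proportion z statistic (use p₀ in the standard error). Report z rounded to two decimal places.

z = -3.39

p̂ = 255/543 ≈ 0.4696.
Standard error under H₀: √(0.5421×0.4579/543) = 0.0214.
z = (0.4696 − 0.5421)/0.0214 = -0.0725/0.0214 = -3.39.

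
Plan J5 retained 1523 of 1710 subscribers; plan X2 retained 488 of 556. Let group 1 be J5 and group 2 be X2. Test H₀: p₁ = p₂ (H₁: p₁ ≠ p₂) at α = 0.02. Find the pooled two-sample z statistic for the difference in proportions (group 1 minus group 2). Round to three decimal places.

p̂₁ = 1523/1710 ≈ 0.89064, p̂₂ = 488/556 ≈ 0.87770.
Pooled p̂ = (1523+488)/(1710+556) = 2011/2266 = 0.88747.
SE = √(0.0998694 × 0.00238336) = 0.01543.
z = (0.89064 − 0.87770)/0.01543 = 0.01294/0.01543 = 0.839.
p-value = 2·P(Z > 0.839) ≈ 0.4014. With α = 0.02, fail to reject H₀.

z = 0.839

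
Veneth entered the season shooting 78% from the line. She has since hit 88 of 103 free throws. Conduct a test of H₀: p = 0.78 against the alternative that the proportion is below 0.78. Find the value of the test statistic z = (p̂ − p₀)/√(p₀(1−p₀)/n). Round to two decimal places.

z = 1.82

p̂ = 88/103 = 0.8544.
Standard error under H₀: √(0.78×0.22/103) = 0.0408.
z = (0.8544 − 0.78)/0.0408 = 0.0744/0.0408 = 1.82.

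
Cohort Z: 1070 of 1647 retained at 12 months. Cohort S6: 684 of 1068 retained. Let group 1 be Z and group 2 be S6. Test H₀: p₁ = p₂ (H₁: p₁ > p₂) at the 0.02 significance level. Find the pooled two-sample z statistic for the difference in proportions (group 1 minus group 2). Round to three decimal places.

p̂₁ = 1070/1647 = 0.64967, p̂₂ = 684/1068 = 0.64045.
Pooled p̂ = (1070+684)/(1647+1068) = 1754/2715 = 0.64604.
SE = √(0.228672 × 0.00154349) = 0.01879.
z = (0.64967 − 0.64045)/0.01879 = 0.00922/0.01879 = 0.491.
p-value = P(Z > 0.491) ≈ 0.3119; since p > α = 0.02, fail to reject H₀.

z = 0.491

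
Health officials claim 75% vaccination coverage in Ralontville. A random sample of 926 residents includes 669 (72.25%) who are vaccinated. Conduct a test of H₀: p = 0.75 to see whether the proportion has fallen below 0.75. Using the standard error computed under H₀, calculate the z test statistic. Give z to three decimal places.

z = -1.935

p̂ = 669/926 ≈ 0.72246.
SE = √(p₀(1−p₀)/n) = √(0.1875/926) = 0.01423.
z = (0.72246 − 0.75)/0.01423 = -0.02754/0.01423 = -1.935.
p-value = P(Z < -1.935) ≈ 0.0265.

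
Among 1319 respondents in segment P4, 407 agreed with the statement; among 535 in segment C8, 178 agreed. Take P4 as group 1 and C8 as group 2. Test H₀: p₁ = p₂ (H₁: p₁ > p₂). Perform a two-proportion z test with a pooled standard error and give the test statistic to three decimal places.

p̂₁ = 407/1319 = 0.308567, p̂₂ = 178/535 = 0.332710.
Pooled p̂ = (407+178)/(1319+535) = 585/1854 = 0.315534.
SE = √(0.215972 × 0.00262731) = 0.023821.
z = (0.308567 − 0.332710)/0.023821 = -0.024143/0.023821 = -1.014.
p-value = P(Z > -1.014) ≈ 0.8446.

z = -1.014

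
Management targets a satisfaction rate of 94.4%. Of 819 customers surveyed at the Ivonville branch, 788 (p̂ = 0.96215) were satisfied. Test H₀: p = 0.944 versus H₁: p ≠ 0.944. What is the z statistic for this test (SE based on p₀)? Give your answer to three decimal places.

p̂ = 788/819 ≈ 0.962149.
SE = √(p₀(1−p₀)/n) = √(0.052864/819) = 0.008034.
z = (0.962149 − 0.944)/0.008034 = 0.018149/0.008034 = 2.259.
Two-sided p-value ≈ 2·Φ(−2.259) = 0.0239.

z = 2.259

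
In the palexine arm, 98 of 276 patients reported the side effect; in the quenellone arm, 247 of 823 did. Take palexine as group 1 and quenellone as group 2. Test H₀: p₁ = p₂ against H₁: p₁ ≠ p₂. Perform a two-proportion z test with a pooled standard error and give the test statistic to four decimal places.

z = 1.7023

p̂₁ = 98/276 ≈ 0.3550725, p̂₂ = 247/823 ≈ 0.3001215.
Pooled p̂ = (98+247)/(276+823) = 345/1099 = 0.3139217.
SE = √(0.215375 × 0.00483826) = 0.0322806.
z = (0.3550725 − 0.3001215)/0.0322806 = 0.0549510/0.0322806 = 1.7023.
p-value = 2·P(Z > 1.702) ≈ 0.0887.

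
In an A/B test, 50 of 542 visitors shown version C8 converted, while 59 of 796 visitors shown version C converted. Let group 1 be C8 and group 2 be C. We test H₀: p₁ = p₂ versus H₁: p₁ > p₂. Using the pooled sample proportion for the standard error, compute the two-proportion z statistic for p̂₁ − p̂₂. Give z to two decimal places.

z = 1.19

p̂₁ = 50/542 = 0.09225, p̂₂ = 59/796 = 0.07412.
Pooled p̂ = (50+59)/(542+796) = 109/1338 = 0.08146.
SE = √(0.0748283 × 0.0031013) = 0.01523.
z = (0.09225 − 0.07412)/0.01523 = 0.01813/0.01523 = 1.19.
p-value = P(Z > 1.190) ≈ 0.1170.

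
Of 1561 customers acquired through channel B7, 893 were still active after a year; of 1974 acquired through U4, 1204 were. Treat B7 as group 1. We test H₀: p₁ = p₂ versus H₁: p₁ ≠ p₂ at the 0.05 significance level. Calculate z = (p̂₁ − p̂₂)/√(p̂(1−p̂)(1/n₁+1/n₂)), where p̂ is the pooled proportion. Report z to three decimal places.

p̂₁ = 893/1561 ≈ 0.57207, p̂₂ = 1204/1974 ≈ 0.60993.
Pooled p̂ = (893+1204)/(1561+1974) = 2097/3535 = 0.59321.
SE = √(0.241312 × 0.0011472) = 0.01664.
z = (0.57207 − 0.60993)/0.01664 = -0.03786/0.01664 = -2.275.
p-value = 2·P(Z > 2.275) ≈ 0.0229. With α = 0.05, reject H₀.

z = -2.275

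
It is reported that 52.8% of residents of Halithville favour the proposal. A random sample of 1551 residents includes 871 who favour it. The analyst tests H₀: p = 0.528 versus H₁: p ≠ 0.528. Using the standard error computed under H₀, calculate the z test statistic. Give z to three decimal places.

p̂ = 871/1551 = 0.561573.
Under H₀, SE = √(0.528·0.472/1551) = √(0.000160681) = 0.012676.
z = (0.561573 − 0.528)/0.012676 = 0.033573/0.012676 = 2.649.
p-value = 2·P(Z > 2.649) ≈ 0.0081.

z = 2.649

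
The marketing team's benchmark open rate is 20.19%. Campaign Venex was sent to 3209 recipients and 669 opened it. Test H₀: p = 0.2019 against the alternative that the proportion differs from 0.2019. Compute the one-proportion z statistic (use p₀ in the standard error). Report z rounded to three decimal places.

p̂ = 669/3209 = 0.20848.
Standard error under H₀: √(0.2019×0.7981/3209) = 0.00709.
z = (0.20848 − 0.2019)/0.00709 = 0.00658/0.00709 = 0.928.
p-value = 2·P(Z > 0.928) ≈ 0.3534.

z = 0.928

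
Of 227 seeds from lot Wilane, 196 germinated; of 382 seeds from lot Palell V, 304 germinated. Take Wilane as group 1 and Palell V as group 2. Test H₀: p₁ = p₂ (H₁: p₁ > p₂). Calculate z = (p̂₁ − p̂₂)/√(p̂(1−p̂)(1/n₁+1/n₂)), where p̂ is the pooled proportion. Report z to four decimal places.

p̂₁ = 196/227 = 0.863436, p̂₂ = 304/382 = 0.795812.
Pooled p̂ = (196+304)/(227+382) = 500/609 = 0.821018.
SE = √(p̂(1−p̂)(1/n₁+1/n₂)) = √(0.821018·0.178982·0.00702309) = √(0.00103202) = 0.032125.
z = (0.863436 − 0.795812)/0.032125 = 0.067624/0.032125 = 2.1050.
p-value = P(Z > 2.105) ≈ 0.0176.

z = 2.1050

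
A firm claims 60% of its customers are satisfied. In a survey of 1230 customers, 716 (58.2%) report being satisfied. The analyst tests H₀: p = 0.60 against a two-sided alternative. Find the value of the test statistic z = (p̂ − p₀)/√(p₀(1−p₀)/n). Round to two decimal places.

p̂ = 716/1230 ≈ 0.5821.
Standard error under H₀: √(0.6×0.4/1230) = 0.0140.
z = (0.5821 − 0.6)/0.0140 = -0.0179/0.0140 = -1.28.

z = -1.28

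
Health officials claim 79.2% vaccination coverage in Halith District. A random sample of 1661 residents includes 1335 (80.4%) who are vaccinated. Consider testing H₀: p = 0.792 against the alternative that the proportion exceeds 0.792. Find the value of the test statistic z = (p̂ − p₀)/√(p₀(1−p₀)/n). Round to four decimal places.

z = 1.1781

p̂ = 1335/1661 = 0.803733.
Standard error under H₀: √(0.792×0.208/1661) = 0.009959.
z = (0.803733 − 0.792)/0.009959 = 0.011733/0.009959 = 1.1781.
p-value = P(Z > 1.178) ≈ 0.1194.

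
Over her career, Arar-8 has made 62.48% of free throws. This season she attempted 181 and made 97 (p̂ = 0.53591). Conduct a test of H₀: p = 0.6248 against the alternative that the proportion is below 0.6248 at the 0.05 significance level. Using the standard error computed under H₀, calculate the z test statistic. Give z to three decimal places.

p̂ = 97/181 = 0.53591.
SE = √(p₀(1−p₀)/n) = √(0.23442/181) = 0.03599.
z = (0.53591 − 0.6248)/0.03599 = -0.08889/0.03599 = -2.470.
p-value = P(Z < -2.470) ≈ 0.0068; since p < α = 0.05, reject H₀.

z = -2.470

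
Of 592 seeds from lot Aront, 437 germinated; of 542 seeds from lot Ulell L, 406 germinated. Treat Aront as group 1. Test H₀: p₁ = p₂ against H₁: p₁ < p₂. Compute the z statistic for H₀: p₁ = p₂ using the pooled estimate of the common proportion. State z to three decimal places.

p̂₁ = 437/592 = 0.73818, p̂₂ = 406/542 = 0.74908.
Pooled p̂ = (437+406)/(592+542) = 843/1134 = 0.74339.
SE = √(0.190763 × 0.00353421) = 0.02597.
z = (0.73818 − 0.74908)/0.02597 = -0.01090/0.02597 = -0.420.
p-value = P(Z < -0.420) ≈ 0.3373.

z = -0.420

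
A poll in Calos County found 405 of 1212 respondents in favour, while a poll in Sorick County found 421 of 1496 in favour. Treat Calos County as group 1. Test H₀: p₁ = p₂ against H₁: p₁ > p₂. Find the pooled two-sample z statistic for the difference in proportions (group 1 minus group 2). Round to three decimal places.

p̂₁ = 405/1212 = 0.334158, p̂₂ = 421/1496 = 0.281417.
Pooled p̂ = (405+421)/(1212+1496) = 826/2708 = 0.305022.
SE = √(0.211984 × 0.00149353) = 0.017793.
z = (0.334158 − 0.281417)/0.017793 = 0.052741/0.017793 = 2.964.

z = 2.964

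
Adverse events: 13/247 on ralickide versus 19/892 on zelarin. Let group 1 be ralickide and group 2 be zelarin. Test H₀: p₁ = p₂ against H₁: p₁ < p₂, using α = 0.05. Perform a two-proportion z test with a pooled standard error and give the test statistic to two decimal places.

p̂₁ = 13/247 = 0.05263, p̂₂ = 19/892 = 0.02130.
Pooled p̂ = (13+19)/(247+892) = 32/1139 = 0.02809.
SE = √(0.0273055 × 0.00516966) = 0.01188.
z = (0.05263 − 0.02130)/0.01188 = 0.03133/0.01188 = 2.64.
p-value = P(Z < 2.637) ≈ 0.9958; since p > α = 0.05, fail to reject H₀.

z = 2.64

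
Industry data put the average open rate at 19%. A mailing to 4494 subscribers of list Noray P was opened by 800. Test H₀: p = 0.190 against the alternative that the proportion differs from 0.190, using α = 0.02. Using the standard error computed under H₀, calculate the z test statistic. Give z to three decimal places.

z = -2.048

p̂ = 800/4494 ≈ 0.17802.
SE = √(p₀(1−p₀)/n) = √(0.1539/4494) = 0.00585.
z = (0.17802 − 0.19)/0.00585 = -0.01198/0.00585 = -2.048.
Two-sided p-value ≈ 2·Φ(−2.048) = 0.0406; since p > α = 0.02, fail to reject H₀.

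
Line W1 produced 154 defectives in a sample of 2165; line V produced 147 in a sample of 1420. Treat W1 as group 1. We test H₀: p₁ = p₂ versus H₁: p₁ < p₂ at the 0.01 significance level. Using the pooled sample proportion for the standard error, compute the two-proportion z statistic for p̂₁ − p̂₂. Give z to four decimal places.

p̂₁ = 154/2165 ≈ 0.0711316, p̂₂ = 147/1420 ≈ 0.1035211.
Pooled p̂ = (154+147)/(2165+1420) = 301/3585 = 0.0839609.
SE = √(p̂(1−p̂)(1/n₁+1/n₂)) = √(0.0839609·0.9160391·0.00116612) = √(8.9688e-05) = 0.0094704.
z = (0.0711316 − 0.1035211)/0.0094704 = -0.0323895/0.0094704 = -3.4201.
p-value = P(Z < -3.420) ≈ 0.0003, so at α = 0.01 we reject H₀.

z = -3.4201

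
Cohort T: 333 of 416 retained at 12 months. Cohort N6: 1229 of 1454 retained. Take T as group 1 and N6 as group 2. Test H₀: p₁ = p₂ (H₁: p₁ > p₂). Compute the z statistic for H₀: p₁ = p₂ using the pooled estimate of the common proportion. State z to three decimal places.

z = -2.171

p̂₁ = 333/416 = 0.80048, p̂₂ = 1229/1454 = 0.84525.
Pooled p̂ = (333+1229)/(416+1454) = 1562/1870 = 0.83529.
SE = √(0.137578 × 0.0030916) = 0.02062.
z = (0.80048 − 0.84525)/0.02062 = -0.04477/0.02062 = -2.171.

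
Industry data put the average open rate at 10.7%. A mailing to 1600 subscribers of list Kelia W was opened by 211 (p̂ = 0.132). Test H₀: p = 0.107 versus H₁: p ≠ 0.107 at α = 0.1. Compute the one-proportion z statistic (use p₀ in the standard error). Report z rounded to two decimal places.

p̂ = 211/1600 ≈ 0.13187.
Under H₀, SE = √(0.107·0.893/1600) = √(5.97194e-05) = 0.00773.
z = (0.13187 − 0.107)/0.00773 = 0.02487/0.00773 = 3.22.
p-value = 2·P(Z > 3.219) ≈ 0.0013, so at α = 0.1 we reject H₀.

z = 3.22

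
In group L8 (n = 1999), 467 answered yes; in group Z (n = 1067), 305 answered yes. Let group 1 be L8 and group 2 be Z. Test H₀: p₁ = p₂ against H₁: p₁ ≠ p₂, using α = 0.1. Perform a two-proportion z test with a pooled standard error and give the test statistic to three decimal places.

z = -3.174

p̂₁ = 467/1999 ≈ 0.233617, p̂₂ = 305/1067 ≈ 0.285848.
Pooled p̂ = (467+305)/(1999+1067) = 772/3066 = 0.251794.
SE = √(p̂(1−p̂)(1/n₁+1/n₂)) = √(0.251794·0.748206·0.00143746) = √(0.000270808) = 0.016456.
z = (0.233617 − 0.285848)/0.016456 = -0.052231/0.016456 = -3.174.
p-value = 2·P(Z > 3.174) ≈ 0.0015; since p < α = 0.1, reject H₀.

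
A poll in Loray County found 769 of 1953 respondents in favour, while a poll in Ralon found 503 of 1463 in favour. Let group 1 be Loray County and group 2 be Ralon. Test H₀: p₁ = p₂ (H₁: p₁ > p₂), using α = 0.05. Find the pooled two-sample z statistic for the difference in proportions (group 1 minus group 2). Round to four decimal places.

z = 2.9876

p̂₁ = 769/1953 ≈ 0.3937532, p̂₂ = 503/1463 ≈ 0.3438141.
Pooled p̂ = (769+503)/(1953+1463) = 1272/3416 = 0.3723653.
SE = √(0.233709 × 0.00119556) = 0.0167157.
z = (0.3937532 − 0.3438141)/0.0167157 = 0.0499391/0.0167157 = 2.9876.
p-value = P(Z > 2.988) ≈ 0.0014. With α = 0.05, reject H₀.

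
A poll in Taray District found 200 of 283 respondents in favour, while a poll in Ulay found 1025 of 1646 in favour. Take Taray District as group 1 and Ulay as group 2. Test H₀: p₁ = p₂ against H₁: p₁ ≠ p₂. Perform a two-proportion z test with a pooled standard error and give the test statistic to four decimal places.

p̂₁ = 200/283 ≈ 0.706714, p̂₂ = 1025/1646 ≈ 0.622722.
Pooled p̂ = (200+1025)/(283+1646) = 1225/1929 = 0.635044.
SE = √(p̂(1−p̂)(1/n₁+1/n₂)) = √(0.635044·0.364956·0.0041411) = √(0.000959755) = 0.030980.
z = (0.706714 − 0.622722)/0.030980 = 0.083992/0.030980 = 2.7112.

z = 2.7112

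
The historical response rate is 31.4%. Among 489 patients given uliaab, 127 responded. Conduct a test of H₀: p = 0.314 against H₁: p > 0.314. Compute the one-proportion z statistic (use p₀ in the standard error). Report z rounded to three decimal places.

p̂ = 127/489 ≈ 0.259714.
Under H₀, SE = √(0.314·0.686/489) = √(0.000440499) = 0.020988.
z = (0.259714 − 0.314)/0.020988 = -0.054286/0.020988 = -2.587.
p-value = P(Z > -2.587) ≈ 0.9952.

z = -2.587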